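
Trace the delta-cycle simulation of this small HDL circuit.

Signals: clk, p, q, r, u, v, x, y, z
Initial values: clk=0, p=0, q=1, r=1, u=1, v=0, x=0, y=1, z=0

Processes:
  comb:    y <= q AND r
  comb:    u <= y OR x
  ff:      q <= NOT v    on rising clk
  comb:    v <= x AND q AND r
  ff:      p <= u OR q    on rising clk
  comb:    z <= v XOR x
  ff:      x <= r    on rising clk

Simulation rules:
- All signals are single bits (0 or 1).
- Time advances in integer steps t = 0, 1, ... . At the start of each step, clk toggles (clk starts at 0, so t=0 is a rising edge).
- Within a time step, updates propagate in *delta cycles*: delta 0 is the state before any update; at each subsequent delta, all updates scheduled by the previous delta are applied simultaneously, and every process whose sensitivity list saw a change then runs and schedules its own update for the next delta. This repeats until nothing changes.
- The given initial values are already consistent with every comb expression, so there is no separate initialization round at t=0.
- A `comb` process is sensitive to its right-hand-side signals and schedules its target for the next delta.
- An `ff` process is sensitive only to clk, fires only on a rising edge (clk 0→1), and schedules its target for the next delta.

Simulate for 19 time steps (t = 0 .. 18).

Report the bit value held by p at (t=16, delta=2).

t0.Δ0 v=0 q=1 u=1 y=1 p=0 clk=0 x=0 r=1 z=0
t0.Δ1 v=0 q=1 u=1 y=1 p=0 clk=1 x=0 r=1 z=0
t0.Δ2 v=0 q=1 u=1 y=1 p=1 clk=1 x=1 r=1 z=0
t0.Δ3 v=1 q=1 u=1 y=1 p=1 clk=1 x=1 r=1 z=1
t0.Δ4 v=1 q=1 u=1 y=1 p=1 clk=1 x=1 r=1 z=0
t1.Δ0 v=1 q=1 u=1 y=1 p=1 clk=1 x=1 r=1 z=0
t1.Δ1 v=1 q=1 u=1 y=1 p=1 clk=0 x=1 r=1 z=0
t2.Δ0 v=1 q=1 u=1 y=1 p=1 clk=0 x=1 r=1 z=0
t2.Δ1 v=1 q=1 u=1 y=1 p=1 clk=1 x=1 r=1 z=0
t2.Δ2 v=1 q=0 u=1 y=1 p=1 clk=1 x=1 r=1 z=0
t2.Δ3 v=0 q=0 u=1 y=0 p=1 clk=1 x=1 r=1 z=0
t2.Δ4 v=0 q=0 u=1 y=0 p=1 clk=1 x=1 r=1 z=1
t3.Δ0 v=0 q=0 u=1 y=0 p=1 clk=1 x=1 r=1 z=1
t3.Δ1 v=0 q=0 u=1 y=0 p=1 clk=0 x=1 r=1 z=1
t4.Δ0 v=0 q=0 u=1 y=0 p=1 clk=0 x=1 r=1 z=1
t4.Δ1 v=0 q=0 u=1 y=0 p=1 clk=1 x=1 r=1 z=1
t4.Δ2 v=0 q=1 u=1 y=0 p=1 clk=1 x=1 r=1 z=1
t4.Δ3 v=1 q=1 u=1 y=1 p=1 clk=1 x=1 r=1 z=1
t4.Δ4 v=1 q=1 u=1 y=1 p=1 clk=1 x=1 r=1 z=0
t5.Δ0 v=1 q=1 u=1 y=1 p=1 clk=1 x=1 r=1 z=0
t5.Δ1 v=1 q=1 u=1 y=1 p=1 clk=0 x=1 r=1 z=0
t6.Δ0 v=1 q=1 u=1 y=1 p=1 clk=0 x=1 r=1 z=0
t6.Δ1 v=1 q=1 u=1 y=1 p=1 clk=1 x=1 r=1 z=0
t6.Δ2 v=1 q=0 u=1 y=1 p=1 clk=1 x=1 r=1 z=0
t6.Δ3 v=0 q=0 u=1 y=0 p=1 clk=1 x=1 r=1 z=0
t6.Δ4 v=0 q=0 u=1 y=0 p=1 clk=1 x=1 r=1 z=1
t7.Δ0 v=0 q=0 u=1 y=0 p=1 clk=1 x=1 r=1 z=1
t7.Δ1 v=0 q=0 u=1 y=0 p=1 clk=0 x=1 r=1 z=1
t8.Δ0 v=0 q=0 u=1 y=0 p=1 clk=0 x=1 r=1 z=1
t8.Δ1 v=0 q=0 u=1 y=0 p=1 clk=1 x=1 r=1 z=1
t8.Δ2 v=0 q=1 u=1 y=0 p=1 clk=1 x=1 r=1 z=1
t8.Δ3 v=1 q=1 u=1 y=1 p=1 clk=1 x=1 r=1 z=1
t8.Δ4 v=1 q=1 u=1 y=1 p=1 clk=1 x=1 r=1 z=0
t9.Δ0 v=1 q=1 u=1 y=1 p=1 clk=1 x=1 r=1 z=0
t9.Δ1 v=1 q=1 u=1 y=1 p=1 clk=0 x=1 r=1 z=0
t10.Δ0 v=1 q=1 u=1 y=1 p=1 clk=0 x=1 r=1 z=0
t10.Δ1 v=1 q=1 u=1 y=1 p=1 clk=1 x=1 r=1 z=0
t10.Δ2 v=1 q=0 u=1 y=1 p=1 clk=1 x=1 r=1 z=0
t10.Δ3 v=0 q=0 u=1 y=0 p=1 clk=1 x=1 r=1 z=0
t10.Δ4 v=0 q=0 u=1 y=0 p=1 clk=1 x=1 r=1 z=1
t11.Δ0 v=0 q=0 u=1 y=0 p=1 clk=1 x=1 r=1 z=1
t11.Δ1 v=0 q=0 u=1 y=0 p=1 clk=0 x=1 r=1 z=1
t12.Δ0 v=0 q=0 u=1 y=0 p=1 clk=0 x=1 r=1 z=1
t12.Δ1 v=0 q=0 u=1 y=0 p=1 clk=1 x=1 r=1 z=1
t12.Δ2 v=0 q=1 u=1 y=0 p=1 clk=1 x=1 r=1 z=1
t12.Δ3 v=1 q=1 u=1 y=1 p=1 clk=1 x=1 r=1 z=1
t12.Δ4 v=1 q=1 u=1 y=1 p=1 clk=1 x=1 r=1 z=0
t13.Δ0 v=1 q=1 u=1 y=1 p=1 clk=1 x=1 r=1 z=0
t13.Δ1 v=1 q=1 u=1 y=1 p=1 clk=0 x=1 r=1 z=0
t14.Δ0 v=1 q=1 u=1 y=1 p=1 clk=0 x=1 r=1 z=0
t14.Δ1 v=1 q=1 u=1 y=1 p=1 clk=1 x=1 r=1 z=0
t14.Δ2 v=1 q=0 u=1 y=1 p=1 clk=1 x=1 r=1 z=0
t14.Δ3 v=0 q=0 u=1 y=0 p=1 clk=1 x=1 r=1 z=0
t14.Δ4 v=0 q=0 u=1 y=0 p=1 clk=1 x=1 r=1 z=1
t15.Δ0 v=0 q=0 u=1 y=0 p=1 clk=1 x=1 r=1 z=1
t15.Δ1 v=0 q=0 u=1 y=0 p=1 clk=0 x=1 r=1 z=1
t16.Δ0 v=0 q=0 u=1 y=0 p=1 clk=0 x=1 r=1 z=1
t16.Δ1 v=0 q=0 u=1 y=0 p=1 clk=1 x=1 r=1 z=1
t16.Δ2 v=0 q=1 u=1 y=0 p=1 clk=1 x=1 r=1 z=1
t16.Δ3 v=1 q=1 u=1 y=1 p=1 clk=1 x=1 r=1 z=1
t16.Δ4 v=1 q=1 u=1 y=1 p=1 clk=1 x=1 r=1 z=0
t17.Δ0 v=1 q=1 u=1 y=1 p=1 clk=1 x=1 r=1 z=0
t17.Δ1 v=1 q=1 u=1 y=1 p=1 clk=0 x=1 r=1 z=0
t18.Δ0 v=1 q=1 u=1 y=1 p=1 clk=0 x=1 r=1 z=0
t18.Δ1 v=1 q=1 u=1 y=1 p=1 clk=1 x=1 r=1 z=0
t18.Δ2 v=1 q=0 u=1 y=1 p=1 clk=1 x=1 r=1 z=0
t18.Δ3 v=0 q=0 u=1 y=0 p=1 clk=1 x=1 r=1 z=0
t18.Δ4 v=0 q=0 u=1 y=0 p=1 clk=1 x=1 r=1 z=1

1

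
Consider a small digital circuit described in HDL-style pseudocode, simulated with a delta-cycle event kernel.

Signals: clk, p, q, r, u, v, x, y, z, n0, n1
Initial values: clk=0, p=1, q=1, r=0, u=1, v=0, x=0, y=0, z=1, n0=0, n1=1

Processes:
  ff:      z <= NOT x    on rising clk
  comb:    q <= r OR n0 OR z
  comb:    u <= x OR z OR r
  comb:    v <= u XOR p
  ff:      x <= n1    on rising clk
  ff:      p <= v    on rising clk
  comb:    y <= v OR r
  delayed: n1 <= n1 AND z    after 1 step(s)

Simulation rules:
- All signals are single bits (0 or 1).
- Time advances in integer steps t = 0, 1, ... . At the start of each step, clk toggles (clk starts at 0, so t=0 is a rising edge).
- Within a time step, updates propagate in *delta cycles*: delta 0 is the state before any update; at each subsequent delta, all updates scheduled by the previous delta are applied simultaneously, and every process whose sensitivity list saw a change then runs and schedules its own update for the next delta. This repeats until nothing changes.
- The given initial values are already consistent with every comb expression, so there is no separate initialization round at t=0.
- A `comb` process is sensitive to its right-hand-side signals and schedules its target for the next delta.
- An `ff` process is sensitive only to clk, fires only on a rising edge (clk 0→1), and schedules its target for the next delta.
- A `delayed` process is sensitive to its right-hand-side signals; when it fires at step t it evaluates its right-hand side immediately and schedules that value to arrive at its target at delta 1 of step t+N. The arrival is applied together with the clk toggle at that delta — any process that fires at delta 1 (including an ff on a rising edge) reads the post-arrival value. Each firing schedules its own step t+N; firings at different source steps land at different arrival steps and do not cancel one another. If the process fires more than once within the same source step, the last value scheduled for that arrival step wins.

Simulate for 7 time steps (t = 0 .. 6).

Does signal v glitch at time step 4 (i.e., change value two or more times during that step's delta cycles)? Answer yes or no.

yes

[bits: n1,q,u,y,x,v,z,p,clk,n0,r]
t=0: Δ0=11100011000 Δ1=11100011100 Δ2=11101010100 Δ3=11101110100 Δ4=11111110100 | 4Δ
t=1: Δ0=11111110100 Δ1=11111110000 | 1Δ
t=2: Δ0=11111110000 Δ1=11111110100 Δ2=11111101100 Δ3=10111001100 Δ4=10101001100 | 4Δ
t=3: Δ0=10101001100 Δ1=00101001000 | 1Δ
t=4: Δ0=00101001000 Δ1=00101001100 Δ2=00100000100 Δ3=00000100100 Δ4=00010000100 Δ5=00000000100 | 5Δ
t=5: Δ0=00000000100 Δ1=00000000000 | 1Δ
t=6: Δ0=00000000000 Δ1=00000000100 Δ2=00000010100 Δ3=01100010100 Δ4=01100110100 Δ5=01110110100 | 5Δ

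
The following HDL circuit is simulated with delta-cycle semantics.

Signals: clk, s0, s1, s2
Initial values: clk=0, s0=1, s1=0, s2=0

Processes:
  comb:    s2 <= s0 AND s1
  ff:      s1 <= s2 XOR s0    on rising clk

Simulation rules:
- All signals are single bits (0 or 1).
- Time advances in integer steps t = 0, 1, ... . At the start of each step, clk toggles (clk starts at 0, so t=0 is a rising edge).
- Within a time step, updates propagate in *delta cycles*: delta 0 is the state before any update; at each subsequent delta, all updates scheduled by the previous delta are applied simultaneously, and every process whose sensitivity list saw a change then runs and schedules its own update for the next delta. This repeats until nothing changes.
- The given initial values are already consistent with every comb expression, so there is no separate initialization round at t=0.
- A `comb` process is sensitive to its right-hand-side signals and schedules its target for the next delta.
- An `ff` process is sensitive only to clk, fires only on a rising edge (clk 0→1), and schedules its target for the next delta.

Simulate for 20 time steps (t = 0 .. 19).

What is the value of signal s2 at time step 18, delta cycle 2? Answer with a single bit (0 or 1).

1

t0.Δ0 s0=1 clk=0 s1=0 s2=0
t0.Δ1 s0=1 clk=1 s1=0 s2=0
t0.Δ2 s0=1 clk=1 s1=1 s2=0
t0.Δ3 s0=1 clk=1 s1=1 s2=1
t1.Δ0 s0=1 clk=1 s1=1 s2=1
t1.Δ1 s0=1 clk=0 s1=1 s2=1
t2.Δ0 s0=1 clk=0 s1=1 s2=1
t2.Δ1 s0=1 clk=1 s1=1 s2=1
t2.Δ2 s0=1 clk=1 s1=0 s2=1
t2.Δ3 s0=1 clk=1 s1=0 s2=0
t3.Δ0 s0=1 clk=1 s1=0 s2=0
t3.Δ1 s0=1 clk=0 s1=0 s2=0
t4.Δ0 s0=1 clk=0 s1=0 s2=0
t4.Δ1 s0=1 clk=1 s1=0 s2=0
t4.Δ2 s0=1 clk=1 s1=1 s2=0
t4.Δ3 s0=1 clk=1 s1=1 s2=1
t5.Δ0 s0=1 clk=1 s1=1 s2=1
t5.Δ1 s0=1 clk=0 s1=1 s2=1
t6.Δ0 s0=1 clk=0 s1=1 s2=1
t6.Δ1 s0=1 clk=1 s1=1 s2=1
t6.Δ2 s0=1 clk=1 s1=0 s2=1
t6.Δ3 s0=1 clk=1 s1=0 s2=0
t7.Δ0 s0=1 clk=1 s1=0 s2=0
t7.Δ1 s0=1 clk=0 s1=0 s2=0
t8.Δ0 s0=1 clk=0 s1=0 s2=0
t8.Δ1 s0=1 clk=1 s1=0 s2=0
t8.Δ2 s0=1 clk=1 s1=1 s2=0
t8.Δ3 s0=1 clk=1 s1=1 s2=1
t9.Δ0 s0=1 clk=1 s1=1 s2=1
t9.Δ1 s0=1 clk=0 s1=1 s2=1
t10.Δ0 s0=1 clk=0 s1=1 s2=1
t10.Δ1 s0=1 clk=1 s1=1 s2=1
t10.Δ2 s0=1 clk=1 s1=0 s2=1
t10.Δ3 s0=1 clk=1 s1=0 s2=0
t11.Δ0 s0=1 clk=1 s1=0 s2=0
t11.Δ1 s0=1 clk=0 s1=0 s2=0
t12.Δ0 s0=1 clk=0 s1=0 s2=0
t12.Δ1 s0=1 clk=1 s1=0 s2=0
t12.Δ2 s0=1 clk=1 s1=1 s2=0
t12.Δ3 s0=1 clk=1 s1=1 s2=1
t13.Δ0 s0=1 clk=1 s1=1 s2=1
t13.Δ1 s0=1 clk=0 s1=1 s2=1
t14.Δ0 s0=1 clk=0 s1=1 s2=1
t14.Δ1 s0=1 clk=1 s1=1 s2=1
t14.Δ2 s0=1 clk=1 s1=0 s2=1
t14.Δ3 s0=1 clk=1 s1=0 s2=0
t15.Δ0 s0=1 clk=1 s1=0 s2=0
t15.Δ1 s0=1 clk=0 s1=0 s2=0
t16.Δ0 s0=1 clk=0 s1=0 s2=0
t16.Δ1 s0=1 clk=1 s1=0 s2=0
t16.Δ2 s0=1 clk=1 s1=1 s2=0
t16.Δ3 s0=1 clk=1 s1=1 s2=1
t17.Δ0 s0=1 clk=1 s1=1 s2=1
t17.Δ1 s0=1 clk=0 s1=1 s2=1
t18.Δ0 s0=1 clk=0 s1=1 s2=1
t18.Δ1 s0=1 clk=1 s1=1 s2=1
t18.Δ2 s0=1 clk=1 s1=0 s2=1
t18.Δ3 s0=1 clk=1 s1=0 s2=0
t19.Δ0 s0=1 clk=1 s1=0 s2=0
t19.Δ1 s0=1 clk=0 s1=0 s2=0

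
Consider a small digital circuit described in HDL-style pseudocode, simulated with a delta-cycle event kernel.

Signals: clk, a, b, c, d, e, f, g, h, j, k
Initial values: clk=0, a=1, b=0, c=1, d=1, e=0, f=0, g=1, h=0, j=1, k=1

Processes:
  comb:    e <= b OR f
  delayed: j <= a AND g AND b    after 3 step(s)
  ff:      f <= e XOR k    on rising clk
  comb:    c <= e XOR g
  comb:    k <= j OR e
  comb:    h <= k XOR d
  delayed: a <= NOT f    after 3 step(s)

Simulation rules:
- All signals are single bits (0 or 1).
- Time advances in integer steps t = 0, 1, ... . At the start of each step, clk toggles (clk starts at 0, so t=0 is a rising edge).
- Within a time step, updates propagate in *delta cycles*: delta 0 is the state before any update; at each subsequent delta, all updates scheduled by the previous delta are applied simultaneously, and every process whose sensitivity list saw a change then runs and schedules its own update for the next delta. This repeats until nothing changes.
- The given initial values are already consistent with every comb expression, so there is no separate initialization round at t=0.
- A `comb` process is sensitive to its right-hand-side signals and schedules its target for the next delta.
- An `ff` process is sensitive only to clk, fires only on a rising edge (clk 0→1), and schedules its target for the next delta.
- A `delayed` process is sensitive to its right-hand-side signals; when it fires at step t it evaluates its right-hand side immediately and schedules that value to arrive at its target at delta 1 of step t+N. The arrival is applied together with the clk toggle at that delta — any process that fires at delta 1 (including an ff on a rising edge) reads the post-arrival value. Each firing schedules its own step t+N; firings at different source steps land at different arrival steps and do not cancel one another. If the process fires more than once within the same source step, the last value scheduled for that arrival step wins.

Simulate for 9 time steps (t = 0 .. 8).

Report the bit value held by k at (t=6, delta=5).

t0.Δ0 f=0 b=0 d=1 c=1 e=0 g=1 a=1 h=0 clk=0 k=1 j=1
t0.Δ1 f=0 b=0 d=1 c=1 e=0 g=1 a=1 h=0 clk=1 k=1 j=1
t0.Δ2 f=1 b=0 d=1 c=1 e=0 g=1 a=1 h=0 clk=1 k=1 j=1
t0.Δ3 f=1 b=0 d=1 c=1 e=1 g=1 a=1 h=0 clk=1 k=1 j=1
t0.Δ4 f=1 b=0 d=1 c=0 e=1 g=1 a=1 h=0 clk=1 k=1 j=1
t1.Δ0 f=1 b=0 d=1 c=0 e=1 g=1 a=1 h=0 clk=1 k=1 j=1
t1.Δ1 f=1 b=0 d=1 c=0 e=1 g=1 a=1 h=0 clk=0 k=1 j=1
t2.Δ0 f=1 b=0 d=1 c=0 e=1 g=1 a=1 h=0 clk=0 k=1 j=1
t2.Δ1 f=1 b=0 d=1 c=0 e=1 g=1 a=1 h=0 clk=1 k=1 j=1
t2.Δ2 f=0 b=0 d=1 c=0 e=1 g=1 a=1 h=0 clk=1 k=1 j=1
t2.Δ3 f=0 b=0 d=1 c=0 e=0 g=1 a=1 h=0 clk=1 k=1 j=1
t2.Δ4 f=0 b=0 d=1 c=1 e=0 g=1 a=1 h=0 clk=1 k=1 j=1
t3.Δ0 f=0 b=0 d=1 c=1 e=0 g=1 a=1 h=0 clk=1 k=1 j=1
t3.Δ1 f=0 b=0 d=1 c=1 e=0 g=1 a=0 h=0 clk=0 k=1 j=1
t4.Δ0 f=0 b=0 d=1 c=1 e=0 g=1 a=0 h=0 clk=0 k=1 j=1
t4.Δ1 f=0 b=0 d=1 c=1 e=0 g=1 a=0 h=0 clk=1 k=1 j=1
t4.Δ2 f=1 b=0 d=1 c=1 e=0 g=1 a=0 h=0 clk=1 k=1 j=1
t4.Δ3 f=1 b=0 d=1 c=1 e=1 g=1 a=0 h=0 clk=1 k=1 j=1
t4.Δ4 f=1 b=0 d=1 c=0 e=1 g=1 a=0 h=0 clk=1 k=1 j=1
t5.Δ0 f=1 b=0 d=1 c=0 e=1 g=1 a=0 h=0 clk=1 k=1 j=1
t5.Δ1 f=1 b=0 d=1 c=0 e=1 g=1 a=1 h=0 clk=0 k=1 j=1
t6.Δ0 f=1 b=0 d=1 c=0 e=1 g=1 a=1 h=0 clk=0 k=1 j=1
t6.Δ1 f=1 b=0 d=1 c=0 e=1 g=1 a=1 h=0 clk=1 k=1 j=0
t6.Δ2 f=0 b=0 d=1 c=0 e=1 g=1 a=1 h=0 clk=1 k=1 j=0
t6.Δ3 f=0 b=0 d=1 c=0 e=0 g=1 a=1 h=0 clk=1 k=1 j=0
t6.Δ4 f=0 b=0 d=1 c=1 e=0 g=1 a=1 h=0 clk=1 k=0 j=0
t6.Δ5 f=0 b=0 d=1 c=1 e=0 g=1 a=1 h=1 clk=1 k=0 j=0
t7.Δ0 f=0 b=0 d=1 c=1 e=0 g=1 a=1 h=1 clk=1 k=0 j=0
t7.Δ1 f=0 b=0 d=1 c=1 e=0 g=1 a=0 h=1 clk=0 k=0 j=0
t8.Δ0 f=0 b=0 d=1 c=1 e=0 g=1 a=0 h=1 clk=0 k=0 j=0
t8.Δ1 f=0 b=0 d=1 c=1 e=0 g=1 a=0 h=1 clk=1 k=0 j=0

0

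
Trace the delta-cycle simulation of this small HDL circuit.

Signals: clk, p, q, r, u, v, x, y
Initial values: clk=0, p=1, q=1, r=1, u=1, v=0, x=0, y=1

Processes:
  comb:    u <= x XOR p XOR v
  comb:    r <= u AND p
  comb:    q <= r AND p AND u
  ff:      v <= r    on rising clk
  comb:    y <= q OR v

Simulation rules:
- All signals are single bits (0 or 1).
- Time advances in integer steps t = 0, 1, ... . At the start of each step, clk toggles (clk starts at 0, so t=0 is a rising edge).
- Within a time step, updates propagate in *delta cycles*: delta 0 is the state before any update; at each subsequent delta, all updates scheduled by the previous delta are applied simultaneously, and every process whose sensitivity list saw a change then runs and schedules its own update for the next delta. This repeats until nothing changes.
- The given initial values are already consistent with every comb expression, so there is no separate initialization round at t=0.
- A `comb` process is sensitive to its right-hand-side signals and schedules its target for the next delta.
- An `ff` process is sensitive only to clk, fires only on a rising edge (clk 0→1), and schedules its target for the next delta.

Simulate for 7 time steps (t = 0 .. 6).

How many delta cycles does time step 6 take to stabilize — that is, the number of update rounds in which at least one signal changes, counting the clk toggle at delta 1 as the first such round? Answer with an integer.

6

[bits: u,x,y,r,p,v,q,clk]
t=0: Δ0=10111010 Δ1=10111011 Δ2=10111111 Δ3=00111111 Δ4=00101101 | 4Δ
t=1: Δ0=00101101 Δ1=00101100 | 1Δ
t=2: Δ0=00101100 Δ1=00101101 Δ2=00101001 Δ3=10001001 Δ4=10011001 Δ5=10011011 Δ6=10111011 | 6Δ
t=3: Δ0=10111011 Δ1=10111010 | 1Δ
t=4: Δ0=10111010 Δ1=10111011 Δ2=10111111 Δ3=00111111 Δ4=00101101 | 4Δ
t=5: Δ0=00101101 Δ1=00101100 | 1Δ
t=6: Δ0=00101100 Δ1=00101101 Δ2=00101001 Δ3=10001001 Δ4=10011001 Δ5=10011011 Δ6=10111011 | 6Δ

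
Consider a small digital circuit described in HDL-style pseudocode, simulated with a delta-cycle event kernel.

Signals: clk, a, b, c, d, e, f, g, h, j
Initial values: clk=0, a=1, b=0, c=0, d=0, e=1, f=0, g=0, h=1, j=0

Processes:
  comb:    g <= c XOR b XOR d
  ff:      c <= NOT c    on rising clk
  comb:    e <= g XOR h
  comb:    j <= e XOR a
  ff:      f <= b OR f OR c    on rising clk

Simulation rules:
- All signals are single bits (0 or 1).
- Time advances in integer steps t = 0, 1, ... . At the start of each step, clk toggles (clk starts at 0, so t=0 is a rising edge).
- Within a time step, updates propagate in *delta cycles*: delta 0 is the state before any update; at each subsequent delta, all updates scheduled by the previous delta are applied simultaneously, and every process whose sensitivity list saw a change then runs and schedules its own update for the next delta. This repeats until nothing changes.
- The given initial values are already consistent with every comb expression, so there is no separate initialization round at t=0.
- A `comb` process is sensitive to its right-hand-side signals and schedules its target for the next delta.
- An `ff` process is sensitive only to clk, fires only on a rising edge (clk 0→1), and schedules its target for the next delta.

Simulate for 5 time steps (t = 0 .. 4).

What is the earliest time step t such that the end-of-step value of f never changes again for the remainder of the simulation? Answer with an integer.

2

t=0 Δ0: c=0 g=0 clk=0 h=1 d=0 a=1 e=1 b=0 f=0 j=0
  Δ1: clk:0→1
  Δ2: c:0→1
  Δ3: g:0→1
  Δ4: e:1→0
  Δ5: j:0→1
  (5Δ to stable)
t=1 Δ0: c=1 g=1 clk=1 h=1 d=0 a=1 e=0 b=0 f=0 j=1
  Δ1: clk:1→0
  (1Δ to stable)
t=2 Δ0: c=1 g=1 clk=0 h=1 d=0 a=1 e=0 b=0 f=0 j=1
  Δ1: clk:0→1
  Δ2: c:1→0, f:0→1
  Δ3: g:1→0
  Δ4: e:0→1
  Δ5: j:1→0
  (5Δ to stable)
t=3 Δ0: c=0 g=0 clk=1 h=1 d=0 a=1 e=1 b=0 f=1 j=0
  Δ1: clk:1→0
  (1Δ to stable)
t=4 Δ0: c=0 g=0 clk=0 h=1 d=0 a=1 e=1 b=0 f=1 j=0
  Δ1: clk:0→1
  Δ2: c:0→1
  Δ3: g:0→1
  Δ4: e:1→0
  Δ5: j:0→1
  (5Δ to stable)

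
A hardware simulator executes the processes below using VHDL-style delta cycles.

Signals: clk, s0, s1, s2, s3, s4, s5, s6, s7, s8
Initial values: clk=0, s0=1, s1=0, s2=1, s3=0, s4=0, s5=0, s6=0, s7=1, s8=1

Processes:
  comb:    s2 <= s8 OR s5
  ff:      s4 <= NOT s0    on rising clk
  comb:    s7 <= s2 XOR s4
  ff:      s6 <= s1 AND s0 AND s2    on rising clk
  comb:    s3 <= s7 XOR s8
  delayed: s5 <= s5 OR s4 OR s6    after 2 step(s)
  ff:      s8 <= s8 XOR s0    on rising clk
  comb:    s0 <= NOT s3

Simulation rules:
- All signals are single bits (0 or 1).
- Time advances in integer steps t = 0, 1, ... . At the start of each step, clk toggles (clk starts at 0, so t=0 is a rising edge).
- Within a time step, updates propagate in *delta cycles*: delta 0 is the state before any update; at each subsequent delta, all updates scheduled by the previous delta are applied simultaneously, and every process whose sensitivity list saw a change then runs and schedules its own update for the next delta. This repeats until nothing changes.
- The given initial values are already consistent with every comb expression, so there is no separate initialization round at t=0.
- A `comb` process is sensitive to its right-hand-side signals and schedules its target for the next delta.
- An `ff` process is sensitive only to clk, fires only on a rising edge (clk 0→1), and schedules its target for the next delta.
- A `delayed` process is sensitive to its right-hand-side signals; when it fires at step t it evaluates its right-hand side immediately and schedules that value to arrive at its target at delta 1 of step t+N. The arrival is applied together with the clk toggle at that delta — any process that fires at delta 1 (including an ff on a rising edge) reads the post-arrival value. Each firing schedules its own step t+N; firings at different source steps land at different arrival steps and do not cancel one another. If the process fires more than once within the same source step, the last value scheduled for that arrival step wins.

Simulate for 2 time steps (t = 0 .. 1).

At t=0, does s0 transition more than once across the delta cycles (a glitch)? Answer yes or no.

yes

t=0 Δ0: s8=1 s6=0 s3=0 s1=0 s0=1 s2=1 s4=0 s7=1 clk=0 s5=0
  Δ1: clk:0→1
  Δ2: s8:1→0
  Δ3: s3:0→1, s2:1→0
  Δ4: s0:1→0, s7:1→0
  Δ5: s3:1→0
  Δ6: s0:0→1
  (6Δ to stable)
t=1 Δ0: s8=0 s6=0 s3=0 s1=0 s0=1 s2=0 s4=0 s7=0 clk=1 s5=0
  Δ1: clk:1→0
  (1Δ to stable)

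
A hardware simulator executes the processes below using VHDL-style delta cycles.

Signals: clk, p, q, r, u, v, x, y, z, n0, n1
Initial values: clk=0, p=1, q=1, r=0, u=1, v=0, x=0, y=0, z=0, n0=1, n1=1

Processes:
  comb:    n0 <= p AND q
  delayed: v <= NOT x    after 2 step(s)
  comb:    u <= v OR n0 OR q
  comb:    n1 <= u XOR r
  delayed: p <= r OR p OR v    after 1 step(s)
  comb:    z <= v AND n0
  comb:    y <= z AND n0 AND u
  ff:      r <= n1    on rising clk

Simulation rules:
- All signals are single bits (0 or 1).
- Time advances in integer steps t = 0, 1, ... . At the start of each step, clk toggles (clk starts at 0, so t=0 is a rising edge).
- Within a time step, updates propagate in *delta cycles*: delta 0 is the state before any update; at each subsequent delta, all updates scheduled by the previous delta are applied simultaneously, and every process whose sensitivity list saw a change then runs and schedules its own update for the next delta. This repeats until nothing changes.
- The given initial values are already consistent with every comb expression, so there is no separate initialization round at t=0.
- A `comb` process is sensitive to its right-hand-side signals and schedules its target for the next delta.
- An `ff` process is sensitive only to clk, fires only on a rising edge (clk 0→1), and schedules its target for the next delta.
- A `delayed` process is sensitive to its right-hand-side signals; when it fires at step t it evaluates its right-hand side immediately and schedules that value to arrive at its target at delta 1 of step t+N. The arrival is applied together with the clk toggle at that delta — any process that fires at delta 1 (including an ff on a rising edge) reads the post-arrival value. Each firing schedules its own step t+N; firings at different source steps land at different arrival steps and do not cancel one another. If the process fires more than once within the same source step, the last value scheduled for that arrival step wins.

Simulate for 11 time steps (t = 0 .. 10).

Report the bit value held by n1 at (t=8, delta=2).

1

t=0 Δ0: r=0 n0=1 y=0 v=0 q=1 x=0 u=1 n1=1 p=1 z=0 clk=0
  Δ1: clk:0→1
  Δ2: r:0→1
  Δ3: n1:1→0
  (3Δ to stable)
t=1 Δ0: r=1 n0=1 y=0 v=0 q=1 x=0 u=1 n1=0 p=1 z=0 clk=1
  Δ1: clk:1→0
  (1Δ to stable)
t=2 Δ0: r=1 n0=1 y=0 v=0 q=1 x=0 u=1 n1=0 p=1 z=0 clk=0
  Δ1: clk:0→1
  Δ2: r:1→0
  Δ3: n1:0→1
  (3Δ to stable)
t=3 Δ0: r=0 n0=1 y=0 v=0 q=1 x=0 u=1 n1=1 p=1 z=0 clk=1
  Δ1: clk:1→0
  (1Δ to stable)
t=4 Δ0: r=0 n0=1 y=0 v=0 q=1 x=0 u=1 n1=1 p=1 z=0 clk=0
  Δ1: clk:0→1
  Δ2: r:0→1
  Δ3: n1:1→0
  (3Δ to stable)
t=5 Δ0: r=1 n0=1 y=0 v=0 q=1 x=0 u=1 n1=0 p=1 z=0 clk=1
  Δ1: clk:1→0
  (1Δ to stable)
t=6 Δ0: r=1 n0=1 y=0 v=0 q=1 x=0 u=1 n1=0 p=1 z=0 clk=0
  Δ1: clk:0→1
  Δ2: r:1→0
  Δ3: n1:0→1
  (3Δ to stable)
t=7 Δ0: r=0 n0=1 y=0 v=0 q=1 x=0 u=1 n1=1 p=1 z=0 clk=1
  Δ1: clk:1→0
  (1Δ to stable)
t=8 Δ0: r=0 n0=1 y=0 v=0 q=1 x=0 u=1 n1=1 p=1 z=0 clk=0
  Δ1: clk:0→1
  Δ2: r:0→1
  Δ3: n1:1→0
  (3Δ to stable)
t=9 Δ0: r=1 n0=1 y=0 v=0 q=1 x=0 u=1 n1=0 p=1 z=0 clk=1
  Δ1: clk:1→0
  (1Δ to stable)
t=10 Δ0: r=1 n0=1 y=0 v=0 q=1 x=0 u=1 n1=0 p=1 z=0 clk=0
  Δ1: clk:0→1
  Δ2: r:1→0
  Δ3: n1:0→1
  (3Δ to stable)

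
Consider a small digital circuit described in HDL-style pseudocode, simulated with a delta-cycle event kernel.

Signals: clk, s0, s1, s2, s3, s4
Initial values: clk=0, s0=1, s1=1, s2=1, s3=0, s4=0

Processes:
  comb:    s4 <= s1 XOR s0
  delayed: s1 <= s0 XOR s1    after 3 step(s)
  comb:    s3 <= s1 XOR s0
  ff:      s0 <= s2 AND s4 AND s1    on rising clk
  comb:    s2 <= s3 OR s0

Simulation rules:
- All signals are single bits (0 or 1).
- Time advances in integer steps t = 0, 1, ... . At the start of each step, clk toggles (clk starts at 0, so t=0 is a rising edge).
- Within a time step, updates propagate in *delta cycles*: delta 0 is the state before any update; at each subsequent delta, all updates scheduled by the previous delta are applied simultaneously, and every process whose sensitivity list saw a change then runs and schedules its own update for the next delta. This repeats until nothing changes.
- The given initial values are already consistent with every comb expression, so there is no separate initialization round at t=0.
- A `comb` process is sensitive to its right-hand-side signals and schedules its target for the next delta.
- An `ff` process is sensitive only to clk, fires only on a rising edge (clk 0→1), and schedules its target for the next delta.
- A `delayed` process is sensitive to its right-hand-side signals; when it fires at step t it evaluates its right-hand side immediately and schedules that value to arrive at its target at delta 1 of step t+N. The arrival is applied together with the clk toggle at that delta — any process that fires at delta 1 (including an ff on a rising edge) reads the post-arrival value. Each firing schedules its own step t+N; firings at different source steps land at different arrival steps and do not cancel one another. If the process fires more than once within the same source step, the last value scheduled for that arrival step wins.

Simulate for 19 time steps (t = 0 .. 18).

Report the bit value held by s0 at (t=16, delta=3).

0

t=0 Δ0: s0=1 s2=1 s4=0 clk=0 s3=0 s1=1
  Δ1: clk:0→1
  Δ2: s0:1→0
  Δ3: s2:1→0, s4:0→1, s3:0→1
  Δ4: s2:0→1
  (4Δ to stable)
t=1 Δ0: s0=0 s2=1 s4=1 clk=1 s3=1 s1=1
  Δ1: clk:1→0
  (1Δ to stable)
t=2 Δ0: s0=0 s2=1 s4=1 clk=0 s3=1 s1=1
  Δ1: clk:0→1
  Δ2: s0:0→1
  Δ3: s4:1→0, s3:1→0
  (3Δ to stable)
t=3 Δ0: s0=1 s2=1 s4=0 clk=1 s3=0 s1=1
  Δ1: clk:1→0
  (1Δ to stable)
t=4 Δ0: s0=1 s2=1 s4=0 clk=0 s3=0 s1=1
  Δ1: clk:0→1
  Δ2: s0:1→0
  Δ3: s2:1→0, s4:0→1, s3:0→1
  Δ4: s2:0→1
  (4Δ to stable)
t=5 Δ0: s0=0 s2=1 s4=1 clk=1 s3=1 s1=1
  Δ1: clk:1→0, s1:1→0
  Δ2: s4:1→0, s3:1→0
  Δ3: s2:1→0
  (3Δ to stable)
t=6 Δ0: s0=0 s2=0 s4=0 clk=0 s3=0 s1=0
  Δ1: clk:0→1
  (1Δ to stable)
t=7 Δ0: s0=0 s2=0 s4=0 clk=1 s3=0 s1=0
  Δ1: clk:1→0, s1:0→1
  Δ2: s4:0→1, s3:0→1
  Δ3: s2:0→1
  (3Δ to stable)
t=8 Δ0: s0=0 s2=1 s4=1 clk=0 s3=1 s1=1
  Δ1: clk:0→1, s1:1→0
  Δ2: s4:1→0, s3:1→0
  Δ3: s2:1→0
  (3Δ to stable)
t=9 Δ0: s0=0 s2=0 s4=0 clk=1 s3=0 s1=0
  Δ1: clk:1→0
  (1Δ to stable)
t=10 Δ0: s0=0 s2=0 s4=0 clk=0 s3=0 s1=0
  Δ1: clk:0→1, s1:0→1
  Δ2: s4:0→1, s3:0→1
  Δ3: s2:0→1
  (3Δ to stable)
t=11 Δ0: s0=0 s2=1 s4=1 clk=1 s3=1 s1=1
  Δ1: clk:1→0, s1:1→0
  Δ2: s4:1→0, s3:1→0
  Δ3: s2:1→0
  (3Δ to stable)
t=12 Δ0: s0=0 s2=0 s4=0 clk=0 s3=0 s1=0
  Δ1: clk:0→1
  (1Δ to stable)
t=13 Δ0: s0=0 s2=0 s4=0 clk=1 s3=0 s1=0
  Δ1: clk:1→0, s1:0→1
  Δ2: s4:0→1, s3:0→1
  Δ3: s2:0→1
  (3Δ to stable)
t=14 Δ0: s0=0 s2=1 s4=1 clk=0 s3=1 s1=1
  Δ1: clk:0→1, s1:1→0
  Δ2: s4:1→0, s3:1→0
  Δ3: s2:1→0
  (3Δ to stable)
t=15 Δ0: s0=0 s2=0 s4=0 clk=1 s3=0 s1=0
  Δ1: clk:1→0
  (1Δ to stable)
t=16 Δ0: s0=0 s2=0 s4=0 clk=0 s3=0 s1=0
  Δ1: clk:0→1, s1:0→1
  Δ2: s4:0→1, s3:0→1
  Δ3: s2:0→1
  (3Δ to stable)
t=17 Δ0: s0=0 s2=1 s4=1 clk=1 s3=1 s1=1
  Δ1: clk:1→0, s1:1→0
  Δ2: s4:1→0, s3:1→0
  Δ3: s2:1→0
  (3Δ to stable)
t=18 Δ0: s0=0 s2=0 s4=0 clk=0 s3=0 s1=0
  Δ1: clk:0→1
  (1Δ to stable)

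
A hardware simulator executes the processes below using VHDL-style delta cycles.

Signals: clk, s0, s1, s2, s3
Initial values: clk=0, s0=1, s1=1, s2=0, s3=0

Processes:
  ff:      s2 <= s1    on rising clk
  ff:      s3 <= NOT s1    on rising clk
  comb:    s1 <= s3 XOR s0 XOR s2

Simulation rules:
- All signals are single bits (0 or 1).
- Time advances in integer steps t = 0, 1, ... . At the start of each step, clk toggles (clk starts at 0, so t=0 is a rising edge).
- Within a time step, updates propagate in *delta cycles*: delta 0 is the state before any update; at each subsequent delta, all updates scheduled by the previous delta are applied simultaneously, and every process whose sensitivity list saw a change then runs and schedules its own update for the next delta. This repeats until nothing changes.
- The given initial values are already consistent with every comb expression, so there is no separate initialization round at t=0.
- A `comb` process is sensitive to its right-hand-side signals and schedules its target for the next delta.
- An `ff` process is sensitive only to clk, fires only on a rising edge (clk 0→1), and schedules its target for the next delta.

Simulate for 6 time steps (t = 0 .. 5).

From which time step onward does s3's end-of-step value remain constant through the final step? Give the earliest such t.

2

t=0 Δ0: s2=0 s1=1 clk=0 s0=1 s3=0
  Δ1: clk:0→1
  Δ2: s2:0→1
  Δ3: s1:1→0
  (3Δ to stable)
t=1 Δ0: s2=1 s1=0 clk=1 s0=1 s3=0
  Δ1: clk:1→0
  (1Δ to stable)
t=2 Δ0: s2=1 s1=0 clk=0 s0=1 s3=0
  Δ1: clk:0→1
  Δ2: s2:1→0, s3:0→1
  (2Δ to stable)
t=3 Δ0: s2=0 s1=0 clk=1 s0=1 s3=1
  Δ1: clk:1→0
  (1Δ to stable)
t=4 Δ0: s2=0 s1=0 clk=0 s0=1 s3=1
  Δ1: clk:0→1
  (1Δ to stable)
t=5 Δ0: s2=0 s1=0 clk=1 s0=1 s3=1
  Δ1: clk:1→0
  (1Δ to stable)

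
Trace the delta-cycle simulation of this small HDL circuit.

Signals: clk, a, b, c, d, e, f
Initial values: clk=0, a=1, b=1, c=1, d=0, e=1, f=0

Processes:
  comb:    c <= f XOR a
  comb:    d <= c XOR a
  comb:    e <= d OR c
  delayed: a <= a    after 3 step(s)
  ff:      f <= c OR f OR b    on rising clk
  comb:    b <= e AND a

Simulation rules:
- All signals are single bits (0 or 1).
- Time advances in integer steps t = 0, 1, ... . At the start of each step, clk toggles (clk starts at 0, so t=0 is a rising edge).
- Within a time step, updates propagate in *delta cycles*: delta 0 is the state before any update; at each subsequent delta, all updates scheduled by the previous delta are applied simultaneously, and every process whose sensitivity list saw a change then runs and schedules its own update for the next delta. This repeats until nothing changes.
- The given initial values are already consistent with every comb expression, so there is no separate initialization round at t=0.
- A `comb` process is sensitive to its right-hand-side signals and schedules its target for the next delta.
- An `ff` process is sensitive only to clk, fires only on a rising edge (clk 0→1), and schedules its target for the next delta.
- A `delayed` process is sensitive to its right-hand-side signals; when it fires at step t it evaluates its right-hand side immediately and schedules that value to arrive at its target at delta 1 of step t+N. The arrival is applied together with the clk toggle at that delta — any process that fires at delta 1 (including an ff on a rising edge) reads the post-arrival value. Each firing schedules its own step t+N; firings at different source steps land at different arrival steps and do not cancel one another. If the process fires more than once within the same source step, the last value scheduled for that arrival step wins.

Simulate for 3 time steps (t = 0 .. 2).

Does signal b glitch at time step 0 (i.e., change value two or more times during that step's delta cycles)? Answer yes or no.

yes

t=0 Δ0: b=1 d=0 c=1 a=1 clk=0 f=0 e=1
  Δ1: clk:0→1
  Δ2: f:0→1
  Δ3: c:1→0
  Δ4: d:0→1, e:1→0
  Δ5: b:1→0, e:0→1
  Δ6: b:0→1
  (6Δ to stable)
t=1 Δ0: b=1 d=1 c=0 a=1 clk=1 f=1 e=1
  Δ1: clk:1→0
  (1Δ to stable)
t=2 Δ0: b=1 d=1 c=0 a=1 clk=0 f=1 e=1
  Δ1: clk:0→1
  (1Δ to stable)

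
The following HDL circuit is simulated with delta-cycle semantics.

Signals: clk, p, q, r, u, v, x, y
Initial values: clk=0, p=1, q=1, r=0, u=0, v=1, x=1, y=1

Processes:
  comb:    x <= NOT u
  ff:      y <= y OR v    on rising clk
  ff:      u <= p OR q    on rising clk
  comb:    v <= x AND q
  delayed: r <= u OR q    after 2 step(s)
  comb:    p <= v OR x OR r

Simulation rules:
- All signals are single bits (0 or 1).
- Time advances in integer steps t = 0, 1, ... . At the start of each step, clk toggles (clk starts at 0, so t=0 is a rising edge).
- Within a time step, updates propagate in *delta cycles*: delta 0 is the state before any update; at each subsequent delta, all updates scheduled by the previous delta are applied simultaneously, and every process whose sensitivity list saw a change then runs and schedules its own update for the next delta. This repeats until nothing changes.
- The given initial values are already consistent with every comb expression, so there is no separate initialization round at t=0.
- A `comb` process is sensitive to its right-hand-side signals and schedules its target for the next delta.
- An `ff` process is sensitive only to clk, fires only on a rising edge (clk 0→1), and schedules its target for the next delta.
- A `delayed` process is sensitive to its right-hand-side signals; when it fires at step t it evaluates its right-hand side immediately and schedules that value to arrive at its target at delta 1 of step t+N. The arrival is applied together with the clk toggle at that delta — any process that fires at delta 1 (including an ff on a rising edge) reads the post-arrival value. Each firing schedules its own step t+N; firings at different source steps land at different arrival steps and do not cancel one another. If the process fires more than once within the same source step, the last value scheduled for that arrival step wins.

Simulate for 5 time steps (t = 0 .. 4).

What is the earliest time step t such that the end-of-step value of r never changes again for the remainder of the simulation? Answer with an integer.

t=0 Δ0: x=1 clk=0 y=1 r=0 q=1 v=1 u=0 p=1
  Δ1: clk:0→1
  Δ2: u:0→1
  Δ3: x:1→0
  Δ4: v:1→0
  Δ5: p:1→0
  (5Δ to stable)
t=1 Δ0: x=0 clk=1 y=1 r=0 q=1 v=0 u=1 p=0
  Δ1: clk:1→0
  (1Δ to stable)
t=2 Δ0: x=0 clk=0 y=1 r=0 q=1 v=0 u=1 p=0
  Δ1: clk:0→1, r:0→1
  Δ2: p:0→1
  (2Δ to stable)
t=3 Δ0: x=0 clk=1 y=1 r=1 q=1 v=0 u=1 p=1
  Δ1: clk:1→0
  (1Δ to stable)
t=4 Δ0: x=0 clk=0 y=1 r=1 q=1 v=0 u=1 p=1
  Δ1: clk:0→1
  (1Δ to stable)

2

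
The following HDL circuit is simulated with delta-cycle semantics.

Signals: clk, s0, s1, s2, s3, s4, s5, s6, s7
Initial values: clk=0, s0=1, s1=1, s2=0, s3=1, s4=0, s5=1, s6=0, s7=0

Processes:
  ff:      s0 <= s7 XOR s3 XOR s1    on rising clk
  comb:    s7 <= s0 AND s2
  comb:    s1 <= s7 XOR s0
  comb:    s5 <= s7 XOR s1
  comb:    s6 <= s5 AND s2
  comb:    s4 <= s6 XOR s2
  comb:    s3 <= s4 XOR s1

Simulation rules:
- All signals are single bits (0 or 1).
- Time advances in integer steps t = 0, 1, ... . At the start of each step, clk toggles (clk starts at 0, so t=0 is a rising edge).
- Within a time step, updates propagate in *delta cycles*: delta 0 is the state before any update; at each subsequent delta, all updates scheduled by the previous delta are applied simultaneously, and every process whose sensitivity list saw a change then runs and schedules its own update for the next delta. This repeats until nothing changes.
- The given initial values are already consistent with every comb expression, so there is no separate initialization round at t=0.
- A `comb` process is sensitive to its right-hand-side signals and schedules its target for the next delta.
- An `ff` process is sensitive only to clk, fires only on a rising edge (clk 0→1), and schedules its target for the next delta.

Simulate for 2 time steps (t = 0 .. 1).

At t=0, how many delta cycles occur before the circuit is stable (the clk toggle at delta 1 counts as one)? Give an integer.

4

t0.Δ0 s2=0 s7=0 clk=0 s3=1 s6=0 s5=1 s1=1 s0=1 s4=0
t0.Δ1 s2=0 s7=0 clk=1 s3=1 s6=0 s5=1 s1=1 s0=1 s4=0
t0.Δ2 s2=0 s7=0 clk=1 s3=1 s6=0 s5=1 s1=1 s0=0 s4=0
t0.Δ3 s2=0 s7=0 clk=1 s3=1 s6=0 s5=1 s1=0 s0=0 s4=0
t0.Δ4 s2=0 s7=0 clk=1 s3=0 s6=0 s5=0 s1=0 s0=0 s4=0
t1.Δ0 s2=0 s7=0 clk=1 s3=0 s6=0 s5=0 s1=0 s0=0 s4=0
t1.Δ1 s2=0 s7=0 clk=0 s3=0 s6=0 s5=0 s1=0 s0=0 s4=0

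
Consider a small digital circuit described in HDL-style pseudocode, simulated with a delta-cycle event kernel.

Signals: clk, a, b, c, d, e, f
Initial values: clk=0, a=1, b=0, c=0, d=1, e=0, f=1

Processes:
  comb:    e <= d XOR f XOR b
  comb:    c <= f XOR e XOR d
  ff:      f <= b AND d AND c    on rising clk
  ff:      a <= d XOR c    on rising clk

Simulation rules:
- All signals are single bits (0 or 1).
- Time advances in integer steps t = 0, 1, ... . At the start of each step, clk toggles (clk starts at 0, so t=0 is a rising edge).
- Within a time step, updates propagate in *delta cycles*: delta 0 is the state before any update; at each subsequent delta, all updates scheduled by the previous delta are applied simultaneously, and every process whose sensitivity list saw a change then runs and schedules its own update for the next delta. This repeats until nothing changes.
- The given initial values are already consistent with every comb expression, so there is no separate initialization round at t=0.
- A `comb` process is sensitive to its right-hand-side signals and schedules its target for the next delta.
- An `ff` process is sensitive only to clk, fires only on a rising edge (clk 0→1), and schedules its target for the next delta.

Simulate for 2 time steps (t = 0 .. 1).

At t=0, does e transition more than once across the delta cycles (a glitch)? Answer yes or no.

t=0 Δ0: c=0 e=0 a=1 clk=0 d=1 b=0 f=1
  Δ1: clk:0→1
  Δ2: f:1→0
  Δ3: c:0→1, e:0→1
  Δ4: c:1→0
  (4Δ to stable)
t=1 Δ0: c=0 e=1 a=1 clk=1 d=1 b=0 f=0
  Δ1: clk:1→0
  (1Δ to stable)

no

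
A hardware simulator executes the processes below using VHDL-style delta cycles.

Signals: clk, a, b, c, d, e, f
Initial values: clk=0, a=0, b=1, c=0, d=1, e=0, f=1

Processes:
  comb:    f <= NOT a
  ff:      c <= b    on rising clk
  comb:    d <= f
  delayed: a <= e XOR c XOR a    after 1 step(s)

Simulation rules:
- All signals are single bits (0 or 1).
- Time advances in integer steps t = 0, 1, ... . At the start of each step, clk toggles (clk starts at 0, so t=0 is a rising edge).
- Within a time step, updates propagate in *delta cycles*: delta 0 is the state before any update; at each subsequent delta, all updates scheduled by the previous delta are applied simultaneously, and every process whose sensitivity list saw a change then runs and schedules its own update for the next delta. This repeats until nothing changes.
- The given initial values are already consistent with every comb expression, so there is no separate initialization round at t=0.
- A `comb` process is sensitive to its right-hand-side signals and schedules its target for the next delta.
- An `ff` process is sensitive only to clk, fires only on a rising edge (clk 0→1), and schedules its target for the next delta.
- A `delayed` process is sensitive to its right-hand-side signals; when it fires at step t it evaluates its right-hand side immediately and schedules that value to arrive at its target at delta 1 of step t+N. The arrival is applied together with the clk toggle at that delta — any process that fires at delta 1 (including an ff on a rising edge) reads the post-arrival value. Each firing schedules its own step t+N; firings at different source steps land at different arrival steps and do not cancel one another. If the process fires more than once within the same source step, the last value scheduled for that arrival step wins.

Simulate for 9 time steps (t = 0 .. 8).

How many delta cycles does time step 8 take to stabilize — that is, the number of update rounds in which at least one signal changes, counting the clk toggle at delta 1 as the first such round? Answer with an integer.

3

t0.Δ0 clk=0 c=0 e=0 a=0 f=1 d=1 b=1
t0.Δ1 clk=1 c=0 e=0 a=0 f=1 d=1 b=1
t0.Δ2 clk=1 c=1 e=0 a=0 f=1 d=1 b=1
t1.Δ0 clk=1 c=1 e=0 a=0 f=1 d=1 b=1
t1.Δ1 clk=0 c=1 e=0 a=1 f=1 d=1 b=1
t1.Δ2 clk=0 c=1 e=0 a=1 f=0 d=1 b=1
t1.Δ3 clk=0 c=1 e=0 a=1 f=0 d=0 b=1
t2.Δ0 clk=0 c=1 e=0 a=1 f=0 d=0 b=1
t2.Δ1 clk=1 c=1 e=0 a=0 f=0 d=0 b=1
t2.Δ2 clk=1 c=1 e=0 a=0 f=1 d=0 b=1
t2.Δ3 clk=1 c=1 e=0 a=0 f=1 d=1 b=1
t3.Δ0 clk=1 c=1 e=0 a=0 f=1 d=1 b=1
t3.Δ1 clk=0 c=1 e=0 a=1 f=1 d=1 b=1
t3.Δ2 clk=0 c=1 e=0 a=1 f=0 d=1 b=1
t3.Δ3 clk=0 c=1 e=0 a=1 f=0 d=0 b=1
t4.Δ0 clk=0 c=1 e=0 a=1 f=0 d=0 b=1
t4.Δ1 clk=1 c=1 e=0 a=0 f=0 d=0 b=1
t4.Δ2 clk=1 c=1 e=0 a=0 f=1 d=0 b=1
t4.Δ3 clk=1 c=1 e=0 a=0 f=1 d=1 b=1
t5.Δ0 clk=1 c=1 e=0 a=0 f=1 d=1 b=1
t5.Δ1 clk=0 c=1 e=0 a=1 f=1 d=1 b=1
t5.Δ2 clk=0 c=1 e=0 a=1 f=0 d=1 b=1
t5.Δ3 clk=0 c=1 e=0 a=1 f=0 d=0 b=1
t6.Δ0 clk=0 c=1 e=0 a=1 f=0 d=0 b=1
t6.Δ1 clk=1 c=1 e=0 a=0 f=0 d=0 b=1
t6.Δ2 clk=1 c=1 e=0 a=0 f=1 d=0 b=1
t6.Δ3 clk=1 c=1 e=0 a=0 f=1 d=1 b=1
t7.Δ0 clk=1 c=1 e=0 a=0 f=1 d=1 b=1
t7.Δ1 clk=0 c=1 e=0 a=1 f=1 d=1 b=1
t7.Δ2 clk=0 c=1 e=0 a=1 f=0 d=1 b=1
t7.Δ3 clk=0 c=1 e=0 a=1 f=0 d=0 b=1
t8.Δ0 clk=0 c=1 e=0 a=1 f=0 d=0 b=1
t8.Δ1 clk=1 c=1 e=0 a=0 f=0 d=0 b=1
t8.Δ2 clk=1 c=1 e=0 a=0 f=1 d=0 b=1
t8.Δ3 clk=1 c=1 e=0 a=0 f=1 d=1 b=1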